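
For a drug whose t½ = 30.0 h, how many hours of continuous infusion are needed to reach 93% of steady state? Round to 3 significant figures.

k = ln 2 / 30.0 = 0.02310 h⁻¹
f = 1 − e^(−kt)  ⇒  t = −ln(1 − f) / k
t = −ln(1 − 0.93) / 0.02310 = 2.659 / 0.02310 ≈ 115 hours

115 hours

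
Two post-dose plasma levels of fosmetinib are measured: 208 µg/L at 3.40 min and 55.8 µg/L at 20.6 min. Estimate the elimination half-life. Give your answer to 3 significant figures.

k = ln(C₁/C₂) / (t₂ − t₁) = ln(208/55.8) / (20.6 − 3.40)
  = 1.316 / 17.20 = 0.07650 min⁻¹
t½ = ln 2 / k = ln 2 / 0.07650 ≈ 9.06 minutes

9.06 minutes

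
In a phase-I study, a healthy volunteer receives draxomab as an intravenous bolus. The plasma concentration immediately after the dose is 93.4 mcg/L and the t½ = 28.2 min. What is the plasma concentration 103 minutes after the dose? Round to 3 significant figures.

k = ln 2 / 28.2 = 0.02458 min⁻¹
103 min is 3.652 half-lives, so C = 93.4 × (1/2)^3.652 = 93.4 × 0.07952 ≈ 7.43 mcg/L

7.43 mcg/L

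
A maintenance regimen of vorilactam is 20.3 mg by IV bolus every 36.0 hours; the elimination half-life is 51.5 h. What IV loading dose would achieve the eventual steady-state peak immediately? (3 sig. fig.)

52.9 mg

k = ln 2 / 51.5 = 0.01346 h⁻¹
Accumulation ratio R = 1 / (1 − e^(−kτ)) = 1 / (1 − e^(−0.01346×36.0)) = 1 / (1 − 0.6160) = 2.604
Loading dose = maintenance dose × R = 20.3 × 2.604 ≈ 52.9 mg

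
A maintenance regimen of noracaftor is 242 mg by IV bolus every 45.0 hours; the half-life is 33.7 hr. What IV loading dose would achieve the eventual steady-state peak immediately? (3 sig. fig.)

k = ln 2 / 33.7 = 0.02057 hr⁻¹
Accumulation ratio R = 1 / (1 − e^(−kτ)) = 1 / (1 − e^(−0.02057×45.0)) = 1 / (1 − 0.3963) = 1.656
Loading dose = maintenance dose × R = 242 × 1.656 ≈ 401 mg

401 mg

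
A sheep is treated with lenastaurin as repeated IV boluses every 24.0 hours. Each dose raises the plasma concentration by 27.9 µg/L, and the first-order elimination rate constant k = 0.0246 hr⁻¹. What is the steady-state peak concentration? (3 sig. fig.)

Fraction remaining after one interval: e^(−kτ) = e^(−0.02460 × 24.0) = 0.5541
R = 1 / (1 − 0.5541) = 2.243
Css,max = 27.9 × 2.243 ≈ 62.6 µg/L

62.6 µg/L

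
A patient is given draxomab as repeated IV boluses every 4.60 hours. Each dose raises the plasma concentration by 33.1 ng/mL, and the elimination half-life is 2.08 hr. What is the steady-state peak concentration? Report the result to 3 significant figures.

42.2 ng/mL

k = ln 2 / 2.08 = 0.3332 hr⁻¹
Fraction remaining after one interval: e^(−kτ) = e^(−0.3332 × 4.60) = 0.2159
R = 1 / (1 − 0.2159) = 1.275
Css,max = 33.1 × 1.275 ≈ 42.2 ng/mL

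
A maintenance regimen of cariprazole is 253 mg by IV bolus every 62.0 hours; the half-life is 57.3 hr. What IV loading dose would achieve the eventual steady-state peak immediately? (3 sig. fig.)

479 mg

k = ln 2 / 57.3 = 0.01210 hr⁻¹
Accumulation ratio R = 1 / (1 − e^(−kτ)) = 1 / (1 − e^(−0.01210×62.0)) = 1 / (1 − 0.4724) = 1.895
Loading dose = maintenance dose × R = 253 × 1.895 ≈ 479 mg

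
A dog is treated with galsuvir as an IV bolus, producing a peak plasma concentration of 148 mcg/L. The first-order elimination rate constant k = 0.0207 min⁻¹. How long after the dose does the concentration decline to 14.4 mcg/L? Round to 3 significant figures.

113 minutes

C(t) = C₀ e^(−kt)  ⇒  t = ln(C₀/C) / k
t = ln(148/14.4) / 0.02070 = 2.330 / 0.02070 ≈ 113 minutes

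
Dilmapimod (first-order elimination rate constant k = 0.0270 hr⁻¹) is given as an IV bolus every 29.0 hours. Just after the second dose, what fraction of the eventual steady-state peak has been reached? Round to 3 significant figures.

f_n = 1 − e^(−nkτ) = 1 − e^(−2 × 0.02700 × 29.0) = 1 − e^(−1.566) = 1 − 0.2089 ≈ 0.791

0.791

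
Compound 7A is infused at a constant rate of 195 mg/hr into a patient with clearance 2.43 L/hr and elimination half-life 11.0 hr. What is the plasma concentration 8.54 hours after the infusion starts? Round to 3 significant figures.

Css = rate / CL = 195 / 2.43 = 80.25 mg/L
k = ln 2 / 11.0 = 0.06301 hr⁻¹
C(t) = Css (1 − e^(−kt)) = 80.25 × (1 − e^(−0.5381)) = 80.25 × 0.4162 ≈ 33.4 mg/L

33.4 mg/L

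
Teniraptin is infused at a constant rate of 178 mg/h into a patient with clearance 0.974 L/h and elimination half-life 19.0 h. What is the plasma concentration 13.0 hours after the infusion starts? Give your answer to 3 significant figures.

69.0 mg/L

Css = rate / CL = 178 / 0.974 = 182.8 mg/L
k = ln 2 / 19.0 = 0.03648 h⁻¹
C(t) = Css (1 − e^(−kt)) = 182.8 × (1 − e^(−0.4743)) = 182.8 × 0.3777 ≈ 69.0 mg/L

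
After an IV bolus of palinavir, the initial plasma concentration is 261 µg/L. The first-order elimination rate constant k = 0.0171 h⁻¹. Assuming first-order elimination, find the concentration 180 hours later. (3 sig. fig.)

C(t) = C₀ e^(−kt) = 261 × e^(−0.01710 × 180) = 261 × e^(−3.078) = 261 × 0.04605 ≈ 12.0 µg/L

12.0 µg/L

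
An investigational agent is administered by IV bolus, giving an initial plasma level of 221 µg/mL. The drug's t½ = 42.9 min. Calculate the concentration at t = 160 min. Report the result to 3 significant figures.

k = ln 2 / 42.9 = 0.01616 min⁻¹
160 min is 3.730 half-lives, so C = 221 × (1/2)^3.730 = 221 × 0.07538 ≈ 16.7 µg/mL

16.7 µg/mL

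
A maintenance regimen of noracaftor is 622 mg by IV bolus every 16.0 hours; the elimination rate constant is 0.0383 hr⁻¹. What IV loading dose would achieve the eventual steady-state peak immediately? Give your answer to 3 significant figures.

Accumulation ratio R = 1 / (1 − e^(−kτ)) = 1 / (1 − e^(−0.03830×16.0)) = 1 / (1 − 0.5418) = 2.183
Loading dose = maintenance dose × R = 622 × 2.183 ≈ 1360 mg

1360 mg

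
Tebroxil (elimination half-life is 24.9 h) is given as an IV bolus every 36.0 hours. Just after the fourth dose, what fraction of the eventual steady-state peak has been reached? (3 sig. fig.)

k = ln 2 / 24.9 = 0.02784 h⁻¹
f_n = 1 − e^(−nkτ) = 1 − e^(−4 × 0.02784 × 36.0) = 1 − e^(−4.009) = 1 − 0.01816 ≈ 0.982

0.982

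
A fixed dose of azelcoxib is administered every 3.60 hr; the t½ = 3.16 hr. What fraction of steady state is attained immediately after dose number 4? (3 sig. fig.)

k = ln 2 / 3.16 = 0.2194 hr⁻¹
f_n = 1 − e^(−nkτ) = 1 − e^(−4 × 0.2194 × 3.60) = 1 − e^(−3.159) = 1 − 0.04248 ≈ 0.958

0.958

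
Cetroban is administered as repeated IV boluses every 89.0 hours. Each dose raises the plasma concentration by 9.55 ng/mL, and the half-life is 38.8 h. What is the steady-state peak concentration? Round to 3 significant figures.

12.0 ng/mL

k = ln 2 / 38.8 = 0.01786 h⁻¹
Fraction remaining after one interval: e^(−kτ) = e^(−0.01786 × 89.0) = 0.2039
R = 1 / (1 − 0.2039) = 1.256
Css,max = 9.55 × 1.256 ≈ 12.0 ng/mL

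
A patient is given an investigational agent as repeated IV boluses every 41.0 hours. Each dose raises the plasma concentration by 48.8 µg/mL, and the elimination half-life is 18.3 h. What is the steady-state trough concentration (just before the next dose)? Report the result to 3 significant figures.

k = ln 2 / 18.3 = 0.03788 h⁻¹
Fraction remaining after one interval: e^(−kτ) = e^(−0.03788 × 41.0) = 0.2116
R = 1 / (1 − 0.2116) = 1.268
Css,max = 48.8 × 1.268 = 61.90 µg/mL
Css,min = Css,max × e^(−kτ) = 61.90 × 0.2116 ≈ 13.1 µg/mL

13.1 µg/mL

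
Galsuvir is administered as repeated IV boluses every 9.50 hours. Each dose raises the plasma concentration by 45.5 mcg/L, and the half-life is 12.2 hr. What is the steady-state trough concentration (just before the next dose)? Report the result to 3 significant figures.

k = ln 2 / 12.2 = 0.05682 hr⁻¹
Fraction remaining after one interval: e^(−kτ) = e^(−0.05682 × 9.50) = 0.5829
R = 1 / (1 − 0.5829) = 2.397
Css,max = 45.5 × 2.397 = 109.1 mcg/L
Css,min = Css,max × e^(−kτ) = 109.1 × 0.5829 ≈ 63.6 mcg/L

63.6 mcg/L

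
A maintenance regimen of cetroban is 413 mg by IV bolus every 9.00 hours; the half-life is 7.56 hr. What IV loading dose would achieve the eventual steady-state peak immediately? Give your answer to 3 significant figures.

k = ln 2 / 7.56 = 0.09169 hr⁻¹
Accumulation ratio R = 1 / (1 − e^(−kτ)) = 1 / (1 − e^(−0.09169×9.00)) = 1 / (1 − 0.4382) = 1.780
Loading dose = maintenance dose × R = 413 × 1.780 ≈ 735 mg

735 mg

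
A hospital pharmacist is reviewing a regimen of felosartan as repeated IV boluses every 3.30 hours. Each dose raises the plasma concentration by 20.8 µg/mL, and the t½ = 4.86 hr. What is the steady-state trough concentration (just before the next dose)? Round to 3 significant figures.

34.6 µg/mL

k = ln 2 / 4.86 = 0.1426 hr⁻¹
Fraction remaining after one interval: e^(−kτ) = e^(−0.1426 × 3.30) = 0.6246
R = 1 / (1 − 0.6246) = 2.664
Css,max = 20.8 × 2.664 = 55.41 µg/mL
Css,min = Css,max × e^(−kτ) = 55.41 × 0.6246 ≈ 34.6 µg/mL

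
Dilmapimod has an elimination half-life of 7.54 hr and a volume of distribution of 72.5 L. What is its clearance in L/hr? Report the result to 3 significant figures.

6.66 L/hr

k = ln 2 / t½ = ln 2 / 7.54 = 0.09193 hr⁻¹
CL = k · V = 0.09193 × 72.5 ≈ 6.66 L/hr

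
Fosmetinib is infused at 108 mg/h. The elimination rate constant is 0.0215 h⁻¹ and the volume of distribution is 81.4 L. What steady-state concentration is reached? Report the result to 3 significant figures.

61.7 µg/mL

CL = k · V = 0.0215 × 81.4 = 1.750 L/h
Css = rate / CL = 108 / 1.750 ≈ 61.7 µg/mL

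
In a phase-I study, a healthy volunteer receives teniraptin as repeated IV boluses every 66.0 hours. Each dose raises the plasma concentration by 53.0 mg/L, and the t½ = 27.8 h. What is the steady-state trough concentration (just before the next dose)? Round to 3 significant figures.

12.7 mg/L

k = ln 2 / 27.8 = 0.02493 h⁻¹
Fraction remaining after one interval: e^(−kτ) = e^(−0.02493 × 66.0) = 0.1929
R = 1 / (1 − 0.1929) = 1.239
Css,max = 53.0 × 1.239 = 65.67 mg/L
Css,min = Css,max × e^(−kτ) = 65.67 × 0.1929 ≈ 12.7 mg/L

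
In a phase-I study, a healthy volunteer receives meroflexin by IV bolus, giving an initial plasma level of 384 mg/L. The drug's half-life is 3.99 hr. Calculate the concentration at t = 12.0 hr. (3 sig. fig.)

47.8 mg/L

k = ln 2 / 3.99 = 0.1737 hr⁻¹
12.0 hr is 3.008 half-lives, so C = 384 × (1/2)^3.008 = 384 × 0.1244 ≈ 47.8 mg/L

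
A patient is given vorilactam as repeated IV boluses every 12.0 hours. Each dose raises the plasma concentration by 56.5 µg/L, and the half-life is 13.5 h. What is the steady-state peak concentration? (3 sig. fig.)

123 µg/L

k = ln 2 / 13.5 = 0.05134 h⁻¹
Fraction remaining after one interval: e^(−kτ) = e^(−0.05134 × 12.0) = 0.5400
R = 1 / (1 − 0.5400) = 2.174
Css,max = 56.5 × 2.174 ≈ 123 µg/L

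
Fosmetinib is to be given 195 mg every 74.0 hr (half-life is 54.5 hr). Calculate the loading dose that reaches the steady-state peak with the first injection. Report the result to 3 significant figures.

k = ln 2 / 54.5 = 0.01272 hr⁻¹
Accumulation ratio R = 1 / (1 − e^(−kτ)) = 1 / (1 − e^(−0.01272×74.0)) = 1 / (1 − 0.3902) = 1.640
Loading dose = maintenance dose × R = 195 × 1.640 ≈ 320 mg

320 mg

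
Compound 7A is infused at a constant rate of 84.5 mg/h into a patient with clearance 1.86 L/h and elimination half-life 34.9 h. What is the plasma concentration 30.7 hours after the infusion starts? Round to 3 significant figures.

20.7 µg/mL

Css = rate / CL = 84.5 / 1.86 = 45.43 µg/mL
k = ln 2 / 34.9 = 0.01986 h⁻¹
C(t) = Css (1 − e^(−kt)) = 45.43 × (1 − e^(−0.6097)) = 45.43 × 0.4565 ≈ 20.7 µg/mL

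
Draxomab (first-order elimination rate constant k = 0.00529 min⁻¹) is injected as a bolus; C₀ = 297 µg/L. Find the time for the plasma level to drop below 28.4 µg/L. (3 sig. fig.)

444 minutes

C(t) = C₀ e^(−kt)  ⇒  t = ln(C₀/C) / k
t = ln(297/28.4) / 0.005290 = 2.347 / 0.005290 ≈ 444 minutes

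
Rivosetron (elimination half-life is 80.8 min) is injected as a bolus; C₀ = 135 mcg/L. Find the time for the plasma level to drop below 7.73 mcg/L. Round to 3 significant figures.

k = ln 2 / 80.8 = 0.008579 min⁻¹
C(t) = C₀ e^(−kt)  ⇒  t = ln(C₀/C) / k
t = ln(135/7.73) / 0.008579 = 2.860 / 0.008579 ≈ 333 minutes

333 minutes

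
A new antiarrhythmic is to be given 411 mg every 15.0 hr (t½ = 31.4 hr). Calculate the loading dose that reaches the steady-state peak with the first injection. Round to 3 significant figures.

1460 mg

k = ln 2 / 31.4 = 0.02207 hr⁻¹
Accumulation ratio R = 1 / (1 − e^(−kτ)) = 1 / (1 − e^(−0.02207×15.0)) = 1 / (1 − 0.7181) = 3.548
Loading dose = maintenance dose × R = 411 × 3.548 ≈ 1460 mg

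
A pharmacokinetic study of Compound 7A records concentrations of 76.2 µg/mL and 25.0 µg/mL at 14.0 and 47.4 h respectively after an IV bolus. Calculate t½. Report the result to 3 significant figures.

20.8 hours

k = ln(C₁/C₂) / (t₂ − t₁) = ln(76.2/25.0) / (47.4 − 14.0)
  = 1.114 / 33.40 = 0.03337 h⁻¹
t½ = ln 2 / k = ln 2 / 0.03337 ≈ 20.8 hours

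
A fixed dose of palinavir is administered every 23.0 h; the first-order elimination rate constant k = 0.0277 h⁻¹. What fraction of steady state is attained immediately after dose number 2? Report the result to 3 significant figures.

0.720

f_n = 1 − e^(−nkτ) = 1 − e^(−2 × 0.02770 × 23.0) = 1 − e^(−1.274) = 1 − 0.2797 ≈ 0.720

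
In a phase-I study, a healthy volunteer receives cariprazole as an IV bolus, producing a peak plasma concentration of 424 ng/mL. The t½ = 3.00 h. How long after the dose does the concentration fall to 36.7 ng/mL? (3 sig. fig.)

10.6 hours

k = ln 2 / 3.00 = 0.2310 h⁻¹
C(t) = C₀ e^(−kt)  ⇒  t = ln(C₀/C) / k
t = ln(424/36.7) / 0.2310 = 2.447 / 0.2310 ≈ 10.6 hours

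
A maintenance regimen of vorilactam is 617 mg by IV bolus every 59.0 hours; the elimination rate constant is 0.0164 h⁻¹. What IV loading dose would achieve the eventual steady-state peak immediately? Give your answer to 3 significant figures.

Accumulation ratio R = 1 / (1 − e^(−kτ)) = 1 / (1 − e^(−0.01640×59.0)) = 1 / (1 − 0.3800) = 1.613
Loading dose = maintenance dose × R = 617 × 1.613 ≈ 995 mg

995 mg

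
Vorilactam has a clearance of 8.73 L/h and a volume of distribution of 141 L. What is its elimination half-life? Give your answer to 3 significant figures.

11.2 hours

k = CL / V = 8.73 / 141 = 0.06191 h⁻¹
t½ = ln 2 / k = ln 2 / 0.06191 ≈ 11.2 hours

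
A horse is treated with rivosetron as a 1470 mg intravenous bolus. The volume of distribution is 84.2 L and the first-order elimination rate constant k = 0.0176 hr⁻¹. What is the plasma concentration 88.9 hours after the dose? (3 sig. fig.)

C₀ = dose / V = 1470 / 84.2 = 17.46 µg/mL
C(t) = C₀ e^(−kt) = 17.46 × e^(−0.01760 × 88.9) = 17.46 × e^(−1.565) = 17.46 × 0.2092 ≈ 3.65 µg/mL

3.65 µg/mL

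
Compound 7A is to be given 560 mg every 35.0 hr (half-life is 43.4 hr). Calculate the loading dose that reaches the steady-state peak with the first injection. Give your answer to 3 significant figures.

1310 mg

k = ln 2 / 43.4 = 0.01597 hr⁻¹
Accumulation ratio R = 1 / (1 − e^(−kτ)) = 1 / (1 − e^(−0.01597×35.0)) = 1 / (1 − 0.5718) = 2.335
Loading dose = maintenance dose × R = 560 × 2.335 ≈ 1310 mg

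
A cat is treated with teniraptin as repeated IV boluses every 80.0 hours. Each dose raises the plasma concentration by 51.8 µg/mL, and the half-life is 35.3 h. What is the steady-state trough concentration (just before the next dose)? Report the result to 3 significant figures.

13.6 µg/mL

k = ln 2 / 35.3 = 0.01964 h⁻¹
Fraction remaining after one interval: e^(−kτ) = e^(−0.01964 × 80.0) = 0.2079
R = 1 / (1 − 0.2079) = 1.262
Css,max = 51.8 × 1.262 = 65.39 µg/mL
Css,min = Css,max × e^(−kτ) = 65.39 × 0.2079 ≈ 13.6 µg/mL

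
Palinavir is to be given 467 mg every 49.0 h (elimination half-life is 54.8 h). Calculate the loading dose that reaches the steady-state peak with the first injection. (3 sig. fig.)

1010 mg

k = ln 2 / 54.8 = 0.01265 h⁻¹
Accumulation ratio R = 1 / (1 − e^(−kτ)) = 1 / (1 − e^(−0.01265×49.0)) = 1 / (1 − 0.5381) = 2.165
Loading dose = maintenance dose × R = 467 × 2.165 ≈ 1010 mg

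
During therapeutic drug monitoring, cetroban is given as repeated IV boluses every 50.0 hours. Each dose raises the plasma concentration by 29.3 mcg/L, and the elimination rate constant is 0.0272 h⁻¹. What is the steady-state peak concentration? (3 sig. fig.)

Fraction remaining after one interval: e^(−kτ) = e^(−0.02720 × 50.0) = 0.2567
R = 1 / (1 − 0.2567) = 1.345
Css,max = 29.3 × 1.345 ≈ 39.4 mcg/L

39.4 mcg/L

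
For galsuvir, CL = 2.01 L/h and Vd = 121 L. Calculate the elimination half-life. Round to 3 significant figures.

k = CL / V = 2.01 / 121 = 0.01661 h⁻¹
t½ = ln 2 / k = ln 2 / 0.01661 ≈ 41.7 hours

41.7 hours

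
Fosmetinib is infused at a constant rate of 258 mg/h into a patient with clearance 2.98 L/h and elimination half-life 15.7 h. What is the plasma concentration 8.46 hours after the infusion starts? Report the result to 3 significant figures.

Css = rate / CL = 258 / 2.98 = 86.58 mg/L
k = ln 2 / 15.7 = 0.04415 h⁻¹
C(t) = Css (1 − e^(−kt)) = 86.58 × (1 − e^(−0.3735)) = 86.58 × 0.3117 ≈ 27.0 mg/L

27.0 mg/L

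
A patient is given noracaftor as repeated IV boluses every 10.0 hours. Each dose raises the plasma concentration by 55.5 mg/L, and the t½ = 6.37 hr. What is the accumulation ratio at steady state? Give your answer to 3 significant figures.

k = ln 2 / 6.37 = 0.1088 hr⁻¹
Fraction remaining after one interval: e^(−kτ) = e^(−0.1088 × 10.0) = 0.3368
R = 1 / (1 − 0.3368) = 1 / 0.6632 ≈ 1.51

1.51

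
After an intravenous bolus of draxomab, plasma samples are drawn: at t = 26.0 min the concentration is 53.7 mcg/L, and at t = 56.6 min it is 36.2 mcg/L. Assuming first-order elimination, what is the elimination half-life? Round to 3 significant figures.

53.8 minutes

k = ln(C₁/C₂) / (t₂ − t₁) = ln(53.7/36.2) / (56.6 − 26.0)
  = 0.3944 / 30.60 = 0.01289 min⁻¹
t½ = ln 2 / k = ln 2 / 0.01289 ≈ 53.8 minutes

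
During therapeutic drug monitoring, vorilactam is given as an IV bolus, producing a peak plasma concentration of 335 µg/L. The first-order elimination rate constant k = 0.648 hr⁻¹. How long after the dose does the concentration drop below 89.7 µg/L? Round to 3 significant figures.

C(t) = C₀ e^(−kt)  ⇒  t = ln(C₀/C) / k
t = ln(335/89.7) / 0.6480 = 1.318 / 0.6480 ≈ 2.03 hours

2.03 hours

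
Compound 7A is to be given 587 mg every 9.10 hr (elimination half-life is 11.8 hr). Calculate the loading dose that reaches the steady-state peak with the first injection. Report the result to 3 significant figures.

1420 mg

k = ln 2 / 11.8 = 0.05874 hr⁻¹
Accumulation ratio R = 1 / (1 − e^(−kτ)) = 1 / (1 − e^(−0.05874×9.10)) = 1 / (1 − 0.5859) = 2.415
Loading dose = maintenance dose × R = 587 × 2.415 ≈ 1420 mg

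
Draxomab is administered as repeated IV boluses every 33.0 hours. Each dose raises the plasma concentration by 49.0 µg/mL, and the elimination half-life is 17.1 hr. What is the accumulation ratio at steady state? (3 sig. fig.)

k = ln 2 / 17.1 = 0.04053 hr⁻¹
Fraction remaining after one interval: e^(−kτ) = e^(−0.04053 × 33.0) = 0.2625
R = 1 / (1 − 0.2625) = 1 / 0.7375 ≈ 1.36

1.36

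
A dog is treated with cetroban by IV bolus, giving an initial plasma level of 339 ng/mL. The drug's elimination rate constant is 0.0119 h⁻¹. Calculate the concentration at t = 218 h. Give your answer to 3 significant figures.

25.3 ng/mL

C(t) = C₀ e^(−kt) = 339 × e^(−0.01190 × 218) = 339 × e^(−2.594) = 339 × 0.07471 ≈ 25.3 ng/mL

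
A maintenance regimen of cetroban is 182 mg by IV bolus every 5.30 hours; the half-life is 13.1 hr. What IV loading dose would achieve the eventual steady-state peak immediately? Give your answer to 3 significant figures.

744 mg

k = ln 2 / 13.1 = 0.05291 hr⁻¹
Accumulation ratio R = 1 / (1 − e^(−kτ)) = 1 / (1 − e^(−0.05291×5.30)) = 1 / (1 − 0.7555) = 4.089
Loading dose = maintenance dose × R = 182 × 4.089 ≈ 744 mg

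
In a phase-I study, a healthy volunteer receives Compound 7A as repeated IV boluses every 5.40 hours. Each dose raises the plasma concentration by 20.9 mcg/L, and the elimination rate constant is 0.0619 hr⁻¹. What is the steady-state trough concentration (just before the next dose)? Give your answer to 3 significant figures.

52.7 mcg/L

Fraction remaining after one interval: e^(−kτ) = e^(−0.06190 × 5.40) = 0.7159
R = 1 / (1 − 0.7159) = 3.519
Css,max = 20.9 × 3.519 = 73.56 mcg/L
Css,min = Css,max × e^(−kτ) = 73.56 × 0.7159 ≈ 52.7 mcg/L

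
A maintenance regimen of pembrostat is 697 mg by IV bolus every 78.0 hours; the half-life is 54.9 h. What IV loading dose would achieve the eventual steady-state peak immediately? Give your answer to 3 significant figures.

1110 mg

k = ln 2 / 54.9 = 0.01263 h⁻¹
Accumulation ratio R = 1 / (1 − e^(−kτ)) = 1 / (1 − e^(−0.01263×78.0)) = 1 / (1 − 0.3735) = 1.596
Loading dose = maintenance dose × R = 697 × 1.596 ≈ 1110 mg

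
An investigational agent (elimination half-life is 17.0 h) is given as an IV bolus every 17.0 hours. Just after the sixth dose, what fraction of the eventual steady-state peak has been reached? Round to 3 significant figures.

0.984

k = ln 2 / 17.0 = 0.04077 h⁻¹
f_n = 1 − e^(−nkτ) = 1 − e^(−6 × 0.04077 × 17.0) = 1 − e^(−4.159) = 1 − 0.01563 ≈ 0.984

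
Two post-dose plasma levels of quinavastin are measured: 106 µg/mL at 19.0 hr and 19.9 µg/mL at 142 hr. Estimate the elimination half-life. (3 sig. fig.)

51.0 hours

k = ln(C₁/C₂) / (t₂ − t₁) = ln(106/19.9) / (142 − 19.0)
  = 1.673 / 123.0 = 0.01360 hr⁻¹
t½ = ln 2 / k = ln 2 / 0.01360 ≈ 51.0 hours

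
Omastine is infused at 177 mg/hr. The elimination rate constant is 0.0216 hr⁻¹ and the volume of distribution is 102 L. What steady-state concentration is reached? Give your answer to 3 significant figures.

CL = k · V = 0.0216 × 102 = 2.203 L/hr
Css = rate / CL = 177 / 2.203 ≈ 80.3 µg/mL

80.3 µg/mL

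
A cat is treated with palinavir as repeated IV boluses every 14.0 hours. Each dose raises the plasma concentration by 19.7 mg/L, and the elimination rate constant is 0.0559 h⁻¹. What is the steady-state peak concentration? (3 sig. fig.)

36.3 mg/L

Fraction remaining after one interval: e^(−kτ) = e^(−0.05590 × 14.0) = 0.4572
R = 1 / (1 − 0.4572) = 1.842
Css,max = 19.7 × 1.842 ≈ 36.3 mg/L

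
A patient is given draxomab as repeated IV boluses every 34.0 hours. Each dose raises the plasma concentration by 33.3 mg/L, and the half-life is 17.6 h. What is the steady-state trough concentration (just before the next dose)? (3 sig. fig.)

k = ln 2 / 17.6 = 0.03938 h⁻¹
Fraction remaining after one interval: e^(−kτ) = e^(−0.03938 × 34.0) = 0.2621
R = 1 / (1 − 0.2621) = 1.355
Css,max = 33.3 × 1.355 = 45.13 mg/L
Css,min = Css,max × e^(−kτ) = 45.13 × 0.2621 ≈ 11.8 mg/L

11.8 mg/L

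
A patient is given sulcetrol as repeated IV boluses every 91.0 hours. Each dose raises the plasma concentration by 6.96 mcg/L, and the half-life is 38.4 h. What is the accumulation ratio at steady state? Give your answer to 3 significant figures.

1.24

k = ln 2 / 38.4 = 0.01805 h⁻¹
Fraction remaining after one interval: e^(−kτ) = e^(−0.01805 × 91.0) = 0.1935
R = 1 / (1 − 0.1935) = 1 / 0.8065 ≈ 1.24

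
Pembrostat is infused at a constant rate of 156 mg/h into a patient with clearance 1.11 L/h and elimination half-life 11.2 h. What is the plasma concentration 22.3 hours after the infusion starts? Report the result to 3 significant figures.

105 µg/mL

Css = rate / CL = 156 / 1.11 = 140.5 µg/mL
k = ln 2 / 11.2 = 0.06189 h⁻¹
C(t) = Css (1 − e^(−kt)) = 140.5 × (1 − e^(−1.380)) = 140.5 × 0.7484 ≈ 105 µg/mL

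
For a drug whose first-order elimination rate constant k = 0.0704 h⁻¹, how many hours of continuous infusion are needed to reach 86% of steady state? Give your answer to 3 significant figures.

27.9 hours

f = 1 − e^(−kt)  ⇒  t = −ln(1 − f) / k
t = −ln(1 − 0.86) / 0.07040 = 1.966 / 0.07040 ≈ 27.9 hours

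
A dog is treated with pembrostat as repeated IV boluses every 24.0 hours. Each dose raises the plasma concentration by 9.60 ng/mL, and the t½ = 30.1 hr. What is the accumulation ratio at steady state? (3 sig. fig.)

2.36

k = ln 2 / 30.1 = 0.02303 hr⁻¹
Fraction remaining after one interval: e^(−kτ) = e^(−0.02303 × 24.0) = 0.5754
R = 1 / (1 − 0.5754) = 1 / 0.4246 ≈ 2.36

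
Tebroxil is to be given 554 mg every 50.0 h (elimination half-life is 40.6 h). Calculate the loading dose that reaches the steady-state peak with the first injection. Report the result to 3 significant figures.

965 mg

k = ln 2 / 40.6 = 0.01707 h⁻¹
Accumulation ratio R = 1 / (1 − e^(−kτ)) = 1 / (1 − e^(−0.01707×50.0)) = 1 / (1 − 0.4259) = 1.742
Loading dose = maintenance dose × R = 554 × 1.742 ≈ 965 mg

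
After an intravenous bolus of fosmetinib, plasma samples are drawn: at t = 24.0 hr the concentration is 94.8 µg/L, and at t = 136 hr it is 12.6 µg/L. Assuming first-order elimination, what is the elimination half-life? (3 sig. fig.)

38.5 hours

k = ln(C₁/C₂) / (t₂ − t₁) = ln(94.8/12.6) / (136 − 24.0)
  = 2.018 / 112.0 = 0.01802 hr⁻¹
t½ = ln 2 / k = ln 2 / 0.01802 ≈ 38.5 hours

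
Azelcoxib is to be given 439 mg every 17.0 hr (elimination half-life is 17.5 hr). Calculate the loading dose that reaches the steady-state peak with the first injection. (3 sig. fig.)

896 mg

k = ln 2 / 17.5 = 0.03961 hr⁻¹
Accumulation ratio R = 1 / (1 − e^(−kτ)) = 1 / (1 − e^(−0.03961×17.0)) = 1 / (1 − 0.5100) = 2.041
Loading dose = maintenance dose × R = 439 × 2.041 ≈ 896 mg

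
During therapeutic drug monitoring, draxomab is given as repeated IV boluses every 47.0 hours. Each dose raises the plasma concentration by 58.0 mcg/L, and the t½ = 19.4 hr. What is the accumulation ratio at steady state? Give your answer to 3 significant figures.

1.23

k = ln 2 / 19.4 = 0.03573 hr⁻¹
Fraction remaining after one interval: e^(−kτ) = e^(−0.03573 × 47.0) = 0.1865
R = 1 / (1 − 0.1865) = 1 / 0.8135 ≈ 1.23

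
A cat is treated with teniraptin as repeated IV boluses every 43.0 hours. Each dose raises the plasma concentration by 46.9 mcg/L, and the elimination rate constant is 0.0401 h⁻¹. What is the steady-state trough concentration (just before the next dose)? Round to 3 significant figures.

Fraction remaining after one interval: e^(−kτ) = e^(−0.04010 × 43.0) = 0.1783
R = 1 / (1 − 0.1783) = 1.217
Css,max = 46.9 × 1.217 = 57.08 mcg/L
Css,min = Css,max × e^(−kτ) = 57.08 × 0.1783 ≈ 10.2 mcg/L

10.2 mcg/L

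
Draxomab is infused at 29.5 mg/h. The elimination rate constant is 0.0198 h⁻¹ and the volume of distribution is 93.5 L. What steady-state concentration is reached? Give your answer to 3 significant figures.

15.9 µg/mL

CL = k · V = 0.0198 × 93.5 = 1.851 L/h
Css = rate / CL = 29.5 / 1.851 ≈ 15.9 µg/mL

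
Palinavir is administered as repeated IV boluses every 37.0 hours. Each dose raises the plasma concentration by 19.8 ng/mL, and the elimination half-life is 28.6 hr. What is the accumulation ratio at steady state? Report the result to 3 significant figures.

k = ln 2 / 28.6 = 0.02424 hr⁻¹
Fraction remaining after one interval: e^(−kτ) = e^(−0.02424 × 37.0) = 0.4079
R = 1 / (1 − 0.4079) = 1 / 0.5921 ≈ 1.69

1.69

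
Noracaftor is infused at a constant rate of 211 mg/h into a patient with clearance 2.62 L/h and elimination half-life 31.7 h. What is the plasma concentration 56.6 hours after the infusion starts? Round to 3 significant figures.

57.2 mg/L

Css = rate / CL = 211 / 2.62 = 80.53 mg/L
k = ln 2 / 31.7 = 0.02187 h⁻¹
C(t) = Css (1 − e^(−kt)) = 80.53 × (1 − e^(−1.238)) = 80.53 × 0.7099 ≈ 57.2 mg/L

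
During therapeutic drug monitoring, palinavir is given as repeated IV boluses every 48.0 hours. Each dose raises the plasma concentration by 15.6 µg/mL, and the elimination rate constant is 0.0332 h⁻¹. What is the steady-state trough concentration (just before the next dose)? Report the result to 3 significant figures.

3.98 µg/mL

Fraction remaining after one interval: e^(−kτ) = e^(−0.03320 × 48.0) = 0.2032
R = 1 / (1 − 0.2032) = 1.255
Css,max = 15.6 × 1.255 = 19.58 µg/mL
Css,min = Css,max × e^(−kτ) = 19.58 × 0.2032 ≈ 3.98 µg/mL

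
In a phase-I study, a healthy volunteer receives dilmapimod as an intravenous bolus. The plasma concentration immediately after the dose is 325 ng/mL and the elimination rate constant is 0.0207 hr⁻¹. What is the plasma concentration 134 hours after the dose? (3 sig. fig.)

20.3 ng/mL

C(t) = C₀ e^(−kt) = 325 × e^(−0.02070 × 134) = 325 × e^(−2.774) = 325 × 0.06242 ≈ 20.3 ng/mL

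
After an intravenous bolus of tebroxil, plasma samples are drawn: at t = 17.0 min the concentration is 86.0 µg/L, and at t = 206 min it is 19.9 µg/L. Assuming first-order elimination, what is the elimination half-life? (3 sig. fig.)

k = ln(C₁/C₂) / (t₂ − t₁) = ln(86.0/19.9) / (206 − 17.0)
  = 1.464 / 189.0 = 0.007744 min⁻¹
t½ = ln 2 / k = ln 2 / 0.007744 ≈ 89.5 minutes

89.5 minutes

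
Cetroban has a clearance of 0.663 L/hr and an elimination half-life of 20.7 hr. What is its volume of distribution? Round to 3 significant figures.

k = ln 2 / t½ = ln 2 / 20.7 = 0.03349 hr⁻¹
V = CL / k = 0.663 / 0.03349 ≈ 19.8 L

19.8 L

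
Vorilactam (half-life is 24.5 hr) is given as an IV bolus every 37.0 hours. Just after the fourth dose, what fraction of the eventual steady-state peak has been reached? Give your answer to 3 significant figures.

0.985

k = ln 2 / 24.5 = 0.02829 hr⁻¹
f_n = 1 − e^(−nkτ) = 1 − e^(−4 × 0.02829 × 37.0) = 1 − e^(−4.187) = 1 − 0.01519 ≈ 0.985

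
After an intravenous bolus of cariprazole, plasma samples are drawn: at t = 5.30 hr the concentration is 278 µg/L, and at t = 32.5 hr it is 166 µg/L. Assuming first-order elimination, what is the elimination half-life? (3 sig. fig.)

36.6 hours

k = ln(C₁/C₂) / (t₂ − t₁) = ln(278/166) / (32.5 − 5.30)
  = 0.5156 / 27.20 = 0.01896 hr⁻¹
t½ = ln 2 / k = ln 2 / 0.01896 ≈ 36.6 hours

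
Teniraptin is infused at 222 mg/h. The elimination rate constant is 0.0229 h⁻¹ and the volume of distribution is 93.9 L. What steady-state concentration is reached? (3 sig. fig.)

CL = k · V = 0.0229 × 93.9 = 2.150 L/h
Css = rate / CL = 222 / 2.150 ≈ 103 mg/L

103 mg/L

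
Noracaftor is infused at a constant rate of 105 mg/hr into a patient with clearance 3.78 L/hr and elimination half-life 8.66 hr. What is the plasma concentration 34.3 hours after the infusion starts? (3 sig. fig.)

26.0 mg/L

Css = rate / CL = 105 / 3.78 = 27.78 mg/L
k = ln 2 / 8.66 = 0.08004 hr⁻¹
C(t) = Css (1 − e^(−kt)) = 27.78 × (1 − e^(−2.745)) = 27.78 × 0.9358 ≈ 26.0 mg/L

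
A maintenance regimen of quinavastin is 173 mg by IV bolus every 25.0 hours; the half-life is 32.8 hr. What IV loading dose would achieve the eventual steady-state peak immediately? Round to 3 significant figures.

422 mg

k = ln 2 / 32.8 = 0.02113 hr⁻¹
Accumulation ratio R = 1 / (1 − e^(−kτ)) = 1 / (1 − e^(−0.02113×25.0)) = 1 / (1 − 0.5896) = 2.437
Loading dose = maintenance dose × R = 173 × 2.437 ≈ 422 mg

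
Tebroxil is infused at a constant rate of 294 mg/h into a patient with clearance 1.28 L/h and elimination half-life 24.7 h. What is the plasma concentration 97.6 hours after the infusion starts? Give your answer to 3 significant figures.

Css = rate / CL = 294 / 1.28 = 229.7 µg/mL
k = ln 2 / 24.7 = 0.02806 h⁻¹
C(t) = Css (1 − e^(−kt)) = 229.7 × (1 − e^(−2.739)) = 229.7 × 0.9354 ≈ 215 µg/mL

215 µg/mL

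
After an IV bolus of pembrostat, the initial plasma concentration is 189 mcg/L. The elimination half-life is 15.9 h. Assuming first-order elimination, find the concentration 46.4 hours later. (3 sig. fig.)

25.0 mcg/L

k = ln 2 / 15.9 = 0.04359 h⁻¹
46.4 h is 2.918 half-lives, so C = 189 × (1/2)^2.918 = 189 × 0.1323 ≈ 25.0 mcg/L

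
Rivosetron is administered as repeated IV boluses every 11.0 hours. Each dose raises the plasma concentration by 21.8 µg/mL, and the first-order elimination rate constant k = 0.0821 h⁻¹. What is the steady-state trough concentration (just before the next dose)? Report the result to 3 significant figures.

14.9 µg/mL

Fraction remaining after one interval: e^(−kτ) = e^(−0.08210 × 11.0) = 0.4053
R = 1 / (1 − 0.4053) = 1.682
Css,max = 21.8 × 1.682 = 36.66 µg/mL
Css,min = Css,max × e^(−kτ) = 36.66 × 0.4053 ≈ 14.9 µg/mL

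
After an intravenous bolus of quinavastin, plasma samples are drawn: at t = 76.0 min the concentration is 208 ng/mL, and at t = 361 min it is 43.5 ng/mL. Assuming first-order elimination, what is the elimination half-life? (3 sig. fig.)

126 minutes

k = ln(C₁/C₂) / (t₂ − t₁) = ln(208/43.5) / (361 − 76.0)
  = 1.565 / 285.0 = 0.005490 min⁻¹
t½ = ln 2 / k = ln 2 / 0.005490 ≈ 126 minutes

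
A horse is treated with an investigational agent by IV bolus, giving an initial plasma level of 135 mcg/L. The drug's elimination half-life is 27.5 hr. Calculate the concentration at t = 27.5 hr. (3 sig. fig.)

67.5 mcg/L

k = ln 2 / 27.5 = 0.02521 hr⁻¹
27.5 hr is 1.000 half-lives, so C = 135 × (1/2)^1.000 = 135 × 0.5000 ≈ 67.5 mcg/L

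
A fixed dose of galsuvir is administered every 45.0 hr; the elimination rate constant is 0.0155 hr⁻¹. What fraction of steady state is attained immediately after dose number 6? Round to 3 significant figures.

f_n = 1 − e^(−nkτ) = 1 − e^(−6 × 0.01550 × 45.0) = 1 − e^(−4.185) = 1 − 0.01522 ≈ 0.985

0.985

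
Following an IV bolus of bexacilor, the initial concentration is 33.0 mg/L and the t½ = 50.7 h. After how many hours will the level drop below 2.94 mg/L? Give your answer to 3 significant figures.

177 hours

k = ln 2 / 50.7 = 0.01367 h⁻¹
C(t) = C₀ e^(−kt)  ⇒  t = ln(C₀/C) / k
t = ln(33.0/2.94) / 0.01367 = 2.418 / 0.01367 ≈ 177 hours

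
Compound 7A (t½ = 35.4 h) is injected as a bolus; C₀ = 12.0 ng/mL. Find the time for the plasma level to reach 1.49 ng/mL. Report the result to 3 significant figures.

k = ln 2 / 35.4 = 0.01958 h⁻¹
C(t) = C₀ e^(−kt)  ⇒  t = ln(C₀/C) / k
t = ln(12.0/1.49) / 0.01958 = 2.086 / 0.01958 ≈ 107 hours

107 hours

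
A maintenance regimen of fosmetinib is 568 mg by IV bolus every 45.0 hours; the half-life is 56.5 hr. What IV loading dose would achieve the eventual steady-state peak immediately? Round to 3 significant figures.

k = ln 2 / 56.5 = 0.01227 hr⁻¹
Accumulation ratio R = 1 / (1 − e^(−kτ)) = 1 / (1 − e^(−0.01227×45.0)) = 1 / (1 − 0.5758) = 2.357
Loading dose = maintenance dose × R = 568 × 2.357 ≈ 1340 mg

1340 mg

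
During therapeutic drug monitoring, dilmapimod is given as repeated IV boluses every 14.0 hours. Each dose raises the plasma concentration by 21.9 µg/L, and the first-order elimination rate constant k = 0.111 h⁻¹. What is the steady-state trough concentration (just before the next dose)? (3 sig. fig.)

5.87 µg/L

Fraction remaining after one interval: e^(−kτ) = e^(−0.1110 × 14.0) = 0.2114
R = 1 / (1 − 0.2114) = 1.268
Css,max = 21.9 × 1.268 = 27.77 µg/L
Css,min = Css,max × e^(−kτ) = 27.77 × 0.2114 ≈ 5.87 µg/L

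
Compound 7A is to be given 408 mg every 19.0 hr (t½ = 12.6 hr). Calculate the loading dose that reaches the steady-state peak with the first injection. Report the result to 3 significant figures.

629 mg

k = ln 2 / 12.6 = 0.05501 hr⁻¹
Accumulation ratio R = 1 / (1 − e^(−kτ)) = 1 / (1 − e^(−0.05501×19.0)) = 1 / (1 − 0.3516) = 1.542
Loading dose = maintenance dose × R = 408 × 1.542 ≈ 629 mg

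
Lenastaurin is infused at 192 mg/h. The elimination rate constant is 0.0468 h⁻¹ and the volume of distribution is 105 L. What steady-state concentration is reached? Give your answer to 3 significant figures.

CL = k · V = 0.0468 × 105 = 4.914 L/h
Css = rate / CL = 192 / 4.914 ≈ 39.1 mg/L

39.1 mg/L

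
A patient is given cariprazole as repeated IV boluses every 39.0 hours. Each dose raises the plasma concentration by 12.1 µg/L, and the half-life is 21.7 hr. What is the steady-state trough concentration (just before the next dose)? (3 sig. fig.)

k = ln 2 / 21.7 = 0.03194 hr⁻¹
Fraction remaining after one interval: e^(−kτ) = e^(−0.03194 × 39.0) = 0.2877
R = 1 / (1 − 0.2877) = 1.404
Css,max = 12.1 × 1.404 = 16.99 µg/L
Css,min = Css,max × e^(−kτ) = 16.99 × 0.2877 ≈ 4.89 µg/L

4.89 µg/L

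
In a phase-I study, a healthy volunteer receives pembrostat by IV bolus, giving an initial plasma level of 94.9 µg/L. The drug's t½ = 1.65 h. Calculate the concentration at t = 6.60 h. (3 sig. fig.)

5.93 µg/L

k = ln 2 / 1.65 = 0.4201 h⁻¹
C(t) = C₀ e^(−kt) = 94.9 × e^(−0.4201 × 6.60) = 94.9 × e^(−2.773) = 94.9 × 0.06250 ≈ 5.93 µg/L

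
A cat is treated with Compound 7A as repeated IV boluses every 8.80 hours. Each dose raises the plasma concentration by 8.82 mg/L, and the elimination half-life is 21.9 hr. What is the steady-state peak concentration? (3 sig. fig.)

36.3 mg/L

k = ln 2 / 21.9 = 0.03165 hr⁻¹
Fraction remaining after one interval: e^(−kτ) = e^(−0.03165 × 8.80) = 0.7569
R = 1 / (1 − 0.7569) = 4.114
Css,max = 8.82 × 4.114 ≈ 36.3 mg/L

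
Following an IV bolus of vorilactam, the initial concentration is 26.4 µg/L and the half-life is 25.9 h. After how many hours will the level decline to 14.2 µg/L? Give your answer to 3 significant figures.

k = ln 2 / 25.9 = 0.02676 h⁻¹
C(t) = C₀ e^(−kt)  ⇒  t = ln(C₀/C) / k
t = ln(26.4/14.2) / 0.02676 = 0.6201 / 0.02676 ≈ 23.2 hours

23.2 hours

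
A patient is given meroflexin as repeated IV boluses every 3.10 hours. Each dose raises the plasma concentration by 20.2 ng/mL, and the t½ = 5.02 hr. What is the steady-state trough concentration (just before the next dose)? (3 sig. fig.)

37.8 ng/mL

k = ln 2 / 5.02 = 0.1381 hr⁻¹
Fraction remaining after one interval: e^(−kτ) = e^(−0.1381 × 3.10) = 0.6518
R = 1 / (1 − 0.6518) = 2.872
Css,max = 20.2 × 2.872 = 58.01 ng/mL
Css,min = Css,max × e^(−kτ) = 58.01 × 0.6518 ≈ 37.8 ng/mL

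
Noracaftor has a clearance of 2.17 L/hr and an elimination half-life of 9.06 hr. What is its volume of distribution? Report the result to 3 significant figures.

28.4 L

k = ln 2 / t½ = ln 2 / 9.06 = 0.07651 hr⁻¹
V = CL / k = 2.17 / 0.07651 ≈ 28.4 L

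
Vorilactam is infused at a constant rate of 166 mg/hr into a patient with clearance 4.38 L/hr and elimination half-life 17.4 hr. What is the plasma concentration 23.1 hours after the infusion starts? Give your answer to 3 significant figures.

22.8 mg/L

Css = rate / CL = 166 / 4.38 = 37.90 mg/L
k = ln 2 / 17.4 = 0.03984 hr⁻¹
C(t) = Css (1 − e^(−kt)) = 37.90 × (1 − e^(−0.9202)) = 37.90 × 0.6016 ≈ 22.8 mg/L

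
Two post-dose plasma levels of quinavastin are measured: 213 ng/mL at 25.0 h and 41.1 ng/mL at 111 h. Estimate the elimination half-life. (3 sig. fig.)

k = ln(C₁/C₂) / (t₂ − t₁) = ln(213/41.1) / (111 − 25.0)
  = 1.645 / 86.00 = 0.01913 h⁻¹
t½ = ln 2 / k = ln 2 / 0.01913 ≈ 36.2 hours

36.2 hours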